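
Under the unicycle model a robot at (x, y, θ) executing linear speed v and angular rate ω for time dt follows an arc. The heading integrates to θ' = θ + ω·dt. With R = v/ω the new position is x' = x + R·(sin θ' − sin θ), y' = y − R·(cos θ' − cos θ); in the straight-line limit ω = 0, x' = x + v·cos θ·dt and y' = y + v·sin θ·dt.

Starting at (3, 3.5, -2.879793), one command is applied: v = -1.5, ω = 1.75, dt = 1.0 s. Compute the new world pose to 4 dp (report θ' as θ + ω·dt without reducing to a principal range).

θ' = -2.8798 + 1.75·1.0 = -1.1298
R = v/ω = -1.5/1.75 = -0.8571
x' = 3 + -0.8571·(sin -1.1298 − sin -2.8798) = 3.5533
y' = 3.5 − -0.8571·(cos -1.1298 − cos -2.8798) = 4.6938

(3.5533, 4.6938, -1.1298)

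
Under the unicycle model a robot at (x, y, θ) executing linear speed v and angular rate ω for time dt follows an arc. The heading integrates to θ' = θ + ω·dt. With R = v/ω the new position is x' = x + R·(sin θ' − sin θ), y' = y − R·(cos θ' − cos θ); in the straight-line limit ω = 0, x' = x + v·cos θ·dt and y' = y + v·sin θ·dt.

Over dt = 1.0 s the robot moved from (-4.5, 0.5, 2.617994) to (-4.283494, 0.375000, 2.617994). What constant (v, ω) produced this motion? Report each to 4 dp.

v = -0.2500, ω = 0.0000

Δθ = 2.617994 − 2.617994 = 0.000000
ω = Δθ/dt = 0.000000/1.0 = 0.0000
ω = 0 → v = (Δx·cos θ + Δy·sin θ)/dt = -0.2500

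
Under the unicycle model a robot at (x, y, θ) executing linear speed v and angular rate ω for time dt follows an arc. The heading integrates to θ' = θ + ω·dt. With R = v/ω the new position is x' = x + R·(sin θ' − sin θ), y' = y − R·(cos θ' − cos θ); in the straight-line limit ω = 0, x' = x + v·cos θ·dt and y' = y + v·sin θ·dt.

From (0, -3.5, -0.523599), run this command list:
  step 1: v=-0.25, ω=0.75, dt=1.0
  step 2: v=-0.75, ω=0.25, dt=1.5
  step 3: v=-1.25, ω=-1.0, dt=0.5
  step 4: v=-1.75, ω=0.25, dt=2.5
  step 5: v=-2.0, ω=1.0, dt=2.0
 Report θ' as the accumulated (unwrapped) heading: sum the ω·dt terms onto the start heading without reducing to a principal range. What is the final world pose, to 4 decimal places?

(-5.2652, -9.1828, 2.7264)

step 1: θ'=0.2264 (R=-0.3333) → pose (-0.2415, -3.4638, 0.2264)
step 2: θ'=0.6014 (R=-3.0000) → pose (-1.2655, -3.9137, 0.6014)
step 3: θ'=0.1014 (R=1.2500) → pose (-1.8462, -4.1266, 0.1014)
step 4: θ'=0.7264 (R=-7.0000) → pose (-5.7869, -5.8576, 0.7264)
step 5: θ'=2.7264 (R=-2.0000) → pose (-5.2652, -9.1828, 2.7264)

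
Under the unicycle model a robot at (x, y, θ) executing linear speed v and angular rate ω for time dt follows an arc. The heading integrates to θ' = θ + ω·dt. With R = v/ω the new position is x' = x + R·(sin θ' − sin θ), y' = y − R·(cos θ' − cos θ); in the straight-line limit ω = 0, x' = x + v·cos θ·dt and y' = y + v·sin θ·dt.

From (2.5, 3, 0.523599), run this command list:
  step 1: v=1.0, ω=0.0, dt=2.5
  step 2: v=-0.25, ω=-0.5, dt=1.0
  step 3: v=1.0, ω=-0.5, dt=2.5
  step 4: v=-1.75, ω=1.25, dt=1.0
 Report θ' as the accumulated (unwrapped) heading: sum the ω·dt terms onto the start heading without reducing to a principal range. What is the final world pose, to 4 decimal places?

step 1: θ'=0.5236 (straight) → pose (4.6651, 4.2500, 0.5236)
step 2: θ'=0.0236 (R=0.5000) → pose (4.4269, 4.1832, 0.0236)
step 3: θ'=-1.2264 (R=-2.0000) → pose (6.3566, 2.8590, -1.2264)
step 4: θ'=0.0236 (R=-1.4000) → pose (5.0058, 3.7859, 0.0236)

(5.0058, 3.7859, 0.0236)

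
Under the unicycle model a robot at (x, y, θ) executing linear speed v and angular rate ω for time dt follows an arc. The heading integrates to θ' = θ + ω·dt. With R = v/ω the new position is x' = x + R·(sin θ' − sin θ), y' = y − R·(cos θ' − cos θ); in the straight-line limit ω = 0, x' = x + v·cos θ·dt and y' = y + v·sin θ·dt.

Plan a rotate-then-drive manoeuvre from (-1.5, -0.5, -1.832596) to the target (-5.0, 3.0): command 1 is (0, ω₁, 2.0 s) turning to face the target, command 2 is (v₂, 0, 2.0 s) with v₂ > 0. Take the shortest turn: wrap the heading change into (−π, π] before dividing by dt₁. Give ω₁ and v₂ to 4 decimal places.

heading to target = atan2(3−-0.5, -5−-1.5) = 2.3562
Δθ = wrap(2.3562 − -1.8326) = -2.0944; ω₁ = Δθ/dt₁ = -1.0472
distance = √((-5−-1.5)² + (3−-0.5)²) = 4.9497; v₂ = distance/dt₂ = 2.4749

ω₁ = -1.0472, v₂ = 2.4749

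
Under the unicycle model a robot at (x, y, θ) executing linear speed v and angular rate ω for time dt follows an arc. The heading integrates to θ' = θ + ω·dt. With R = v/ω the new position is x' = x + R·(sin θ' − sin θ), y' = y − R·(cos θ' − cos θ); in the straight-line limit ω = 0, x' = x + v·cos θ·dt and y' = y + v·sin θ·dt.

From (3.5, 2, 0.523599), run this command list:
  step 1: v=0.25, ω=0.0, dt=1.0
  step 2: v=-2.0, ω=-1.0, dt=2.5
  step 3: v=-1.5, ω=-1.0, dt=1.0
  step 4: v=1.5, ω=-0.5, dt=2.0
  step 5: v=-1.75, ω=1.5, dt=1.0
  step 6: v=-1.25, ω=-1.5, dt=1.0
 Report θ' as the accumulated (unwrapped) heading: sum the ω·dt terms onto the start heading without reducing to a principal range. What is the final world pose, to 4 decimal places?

(2.0103, 6.2482, -3.9764)

step 1: θ'=0.5236 (straight) → pose (3.7165, 2.1250, 0.5236)
step 2: θ'=-1.9764 (R=2.0000) → pose (0.8788, 4.6462, -1.9764)
step 3: θ'=-2.9764 (R=1.5000) → pose (2.0104, 5.5339, -2.9764)
step 4: θ'=-3.9764 (R=-3.0000) → pose (-0.7064, 6.4791, -3.9764)
step 5: θ'=-2.4764 (R=-1.1667) → pose (0.8784, 6.3444, -2.4764)
step 6: θ'=-3.9764 (R=0.8333) → pose (2.0103, 6.2482, -3.9764)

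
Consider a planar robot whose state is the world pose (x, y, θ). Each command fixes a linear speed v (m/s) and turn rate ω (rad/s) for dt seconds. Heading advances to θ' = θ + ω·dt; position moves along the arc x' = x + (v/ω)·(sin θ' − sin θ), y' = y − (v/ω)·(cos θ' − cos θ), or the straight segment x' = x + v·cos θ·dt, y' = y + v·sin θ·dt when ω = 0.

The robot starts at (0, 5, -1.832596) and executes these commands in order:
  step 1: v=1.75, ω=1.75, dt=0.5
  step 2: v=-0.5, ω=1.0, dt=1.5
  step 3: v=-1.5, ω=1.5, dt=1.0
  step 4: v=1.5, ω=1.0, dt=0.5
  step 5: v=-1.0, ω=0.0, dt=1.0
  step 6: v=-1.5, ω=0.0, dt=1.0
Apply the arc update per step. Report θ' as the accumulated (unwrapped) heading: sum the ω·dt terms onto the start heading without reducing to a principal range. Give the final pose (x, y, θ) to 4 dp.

(0.6807, 2.1427, 2.5424)

step 1: θ'=-0.9576 (R=1.0000) → pose (0.1481, 4.1657, -0.9576)
step 2: θ'=0.5424 (R=-0.5000) → pose (-0.5189, 4.3062, 0.5424)
step 3: θ'=2.0424 (R=-1.0000) → pose (-0.8935, 2.9954, 2.0424)
step 4: θ'=2.5424 (R=1.5000) → pose (-1.3838, 3.5526, 2.5424)
step 5: θ'=2.5424 (straight) → pose (-0.5580, 2.9886, 2.5424)
step 6: θ'=2.5424 (straight) → pose (0.6807, 2.1427, 2.5424)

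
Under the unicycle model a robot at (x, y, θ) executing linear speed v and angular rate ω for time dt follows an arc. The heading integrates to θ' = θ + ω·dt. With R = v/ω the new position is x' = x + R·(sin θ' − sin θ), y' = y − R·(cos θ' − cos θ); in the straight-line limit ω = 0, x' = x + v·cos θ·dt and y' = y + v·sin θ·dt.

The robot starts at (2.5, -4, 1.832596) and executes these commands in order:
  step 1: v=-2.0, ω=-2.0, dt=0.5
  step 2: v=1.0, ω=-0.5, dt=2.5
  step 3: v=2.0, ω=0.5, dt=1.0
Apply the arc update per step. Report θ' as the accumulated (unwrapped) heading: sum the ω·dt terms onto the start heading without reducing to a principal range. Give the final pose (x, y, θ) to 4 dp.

(6.5155, -4.7792, 0.0826)

step 1: θ'=0.8326 (R=1.0000) → pose (2.2738, -4.9318, 0.8326)
step 2: θ'=-0.4174 (R=-2.0000) → pose (4.5639, -4.4494, -0.4174)
step 3: θ'=0.0826 (R=4.0000) → pose (6.5155, -4.7792, 0.0826)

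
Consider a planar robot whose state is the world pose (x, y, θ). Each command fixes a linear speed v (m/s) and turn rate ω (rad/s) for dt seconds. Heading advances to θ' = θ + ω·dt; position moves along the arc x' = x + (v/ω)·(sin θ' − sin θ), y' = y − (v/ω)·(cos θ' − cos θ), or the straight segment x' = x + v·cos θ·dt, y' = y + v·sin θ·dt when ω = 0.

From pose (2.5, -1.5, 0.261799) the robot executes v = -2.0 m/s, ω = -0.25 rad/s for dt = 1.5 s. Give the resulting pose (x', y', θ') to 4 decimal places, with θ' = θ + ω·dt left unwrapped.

(-0.4742, -1.7214, -0.1132)

θ' = 0.2618 + -0.25·1.5 = -0.1132
R = v/ω = -2.0/-0.25 = 8.0000
x' = 2.5 + 8.0000·(sin -0.1132 − sin 0.2618) = -0.4742
y' = -1.5 − 8.0000·(cos -0.1132 − cos 0.2618) = -1.7214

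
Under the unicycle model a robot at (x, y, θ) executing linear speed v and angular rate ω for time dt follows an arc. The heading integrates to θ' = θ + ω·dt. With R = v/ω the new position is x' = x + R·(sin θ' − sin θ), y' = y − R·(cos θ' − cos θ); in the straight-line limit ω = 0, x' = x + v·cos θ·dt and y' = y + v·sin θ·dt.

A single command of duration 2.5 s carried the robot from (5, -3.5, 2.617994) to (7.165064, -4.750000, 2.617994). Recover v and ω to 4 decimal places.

v = -1.0000, ω = 0.0000

Δθ = 2.617994 − 2.617994 = 0.000000
ω = Δθ/dt = 0.000000/2.5 = 0.0000
ω = 0 → v = (Δx·cos θ + Δy·sin θ)/dt = -1.0000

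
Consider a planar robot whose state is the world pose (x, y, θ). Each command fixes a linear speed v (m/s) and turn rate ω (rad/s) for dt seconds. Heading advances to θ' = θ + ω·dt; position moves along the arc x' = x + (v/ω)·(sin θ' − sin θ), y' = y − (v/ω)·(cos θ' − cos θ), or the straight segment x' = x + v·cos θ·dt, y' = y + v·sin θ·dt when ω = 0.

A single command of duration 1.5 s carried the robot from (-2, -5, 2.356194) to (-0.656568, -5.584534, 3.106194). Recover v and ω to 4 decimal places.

v = -1.0000, ω = 0.5000

Δθ = 3.106194 − 2.356194 = 0.750000
ω = Δθ/dt = 0.750000/1.5 = 0.5000
R = Δx/(sin θ' − sin θ) = -2.0000
v = R·ω = -2.0000·0.5000 = -1.0000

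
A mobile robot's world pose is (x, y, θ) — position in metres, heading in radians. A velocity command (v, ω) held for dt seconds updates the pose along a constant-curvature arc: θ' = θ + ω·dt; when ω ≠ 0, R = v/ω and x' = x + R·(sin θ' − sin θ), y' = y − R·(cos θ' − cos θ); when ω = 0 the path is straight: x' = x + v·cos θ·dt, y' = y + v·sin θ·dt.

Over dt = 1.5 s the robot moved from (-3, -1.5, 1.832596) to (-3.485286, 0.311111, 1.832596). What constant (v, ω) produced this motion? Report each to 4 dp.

Δθ = 1.832596 − 1.832596 = 0.000000
ω = Δθ/dt = 0.000000/1.5 = 0.0000
ω = 0 → v = (Δx·cos θ + Δy·sin θ)/dt = 1.2500

v = 1.2500, ω = 0.0000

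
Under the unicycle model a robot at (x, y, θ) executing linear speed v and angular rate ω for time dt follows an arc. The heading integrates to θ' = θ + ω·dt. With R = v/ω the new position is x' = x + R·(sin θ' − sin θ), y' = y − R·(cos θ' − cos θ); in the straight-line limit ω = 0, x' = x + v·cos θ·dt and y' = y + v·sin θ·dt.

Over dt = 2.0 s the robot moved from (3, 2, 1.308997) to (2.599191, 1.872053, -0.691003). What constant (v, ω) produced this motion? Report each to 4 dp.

Δθ = -0.691003 − 1.308997 = -2.000000
ω = Δθ/dt = -2.000000/2.0 = -1.0000
R = Δx/(sin θ' − sin θ) = 0.2500
v = R·ω = 0.2500·-1.0000 = -0.2500

v = -0.2500, ω = -1.0000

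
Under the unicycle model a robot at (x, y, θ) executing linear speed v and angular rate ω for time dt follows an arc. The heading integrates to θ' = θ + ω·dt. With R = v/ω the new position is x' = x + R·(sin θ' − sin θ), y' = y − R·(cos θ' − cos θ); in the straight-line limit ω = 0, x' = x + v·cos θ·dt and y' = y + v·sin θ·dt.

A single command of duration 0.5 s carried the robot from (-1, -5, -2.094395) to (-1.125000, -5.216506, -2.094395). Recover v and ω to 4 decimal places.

Δθ = -2.094395 − -2.094395 = 0.000000
ω = Δθ/dt = 0.000000/0.5 = 0.0000
ω = 0 → v = (Δx·cos θ + Δy·sin θ)/dt = 0.5000

v = 0.5000, ω = 0.0000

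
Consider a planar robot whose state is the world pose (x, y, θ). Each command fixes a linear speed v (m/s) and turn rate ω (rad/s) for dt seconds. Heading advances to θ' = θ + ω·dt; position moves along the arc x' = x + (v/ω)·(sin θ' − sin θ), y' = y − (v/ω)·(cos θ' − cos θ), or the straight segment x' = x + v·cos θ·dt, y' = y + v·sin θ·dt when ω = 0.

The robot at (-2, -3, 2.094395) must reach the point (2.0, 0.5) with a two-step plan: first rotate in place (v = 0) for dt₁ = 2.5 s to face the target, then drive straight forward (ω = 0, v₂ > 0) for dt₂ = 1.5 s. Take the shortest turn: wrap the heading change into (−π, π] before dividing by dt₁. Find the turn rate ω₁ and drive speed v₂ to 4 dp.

heading to target = atan2(0.5−-3, 2−-2) = 0.7188
Δθ = wrap(0.7188 − 2.0944) = -1.3756; ω₁ = Δθ/dt₁ = -0.5502
distance = √((2−-2)² + (0.5−-3)²) = 5.3151; v₂ = distance/dt₂ = 3.5434

ω₁ = -0.5502, v₂ = 3.5434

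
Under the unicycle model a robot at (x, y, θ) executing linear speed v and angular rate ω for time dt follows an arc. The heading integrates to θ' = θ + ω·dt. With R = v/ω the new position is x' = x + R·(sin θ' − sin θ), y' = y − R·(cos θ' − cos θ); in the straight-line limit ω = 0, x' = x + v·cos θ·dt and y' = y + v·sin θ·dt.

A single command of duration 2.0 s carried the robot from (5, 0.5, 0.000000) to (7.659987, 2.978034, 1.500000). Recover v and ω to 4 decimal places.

v = 2.0000, ω = 0.7500

Δθ = 1.500000 − 0.000000 = 1.500000
ω = Δθ/dt = 1.500000/2.0 = 0.7500
R = Δx/(sin θ' − sin θ) = 2.6667
v = R·ω = 2.6667·0.7500 = 2.0000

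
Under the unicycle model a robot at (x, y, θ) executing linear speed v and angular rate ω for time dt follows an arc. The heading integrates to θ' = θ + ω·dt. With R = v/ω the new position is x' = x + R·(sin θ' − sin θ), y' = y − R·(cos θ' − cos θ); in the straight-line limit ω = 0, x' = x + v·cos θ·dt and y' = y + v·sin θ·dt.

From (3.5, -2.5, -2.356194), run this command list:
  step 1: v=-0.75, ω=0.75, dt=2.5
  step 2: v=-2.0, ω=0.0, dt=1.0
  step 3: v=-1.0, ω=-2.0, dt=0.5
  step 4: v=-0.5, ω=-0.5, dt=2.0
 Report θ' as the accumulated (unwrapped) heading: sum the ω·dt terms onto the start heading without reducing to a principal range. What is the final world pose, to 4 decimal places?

step 1: θ'=-0.4812 (R=-1.0000) → pose (3.2557, -0.9065, -0.4812)
step 2: θ'=-0.4812 (straight) → pose (1.4828, 0.0192, -0.4812)
step 3: θ'=-1.4812 (R=0.5000) → pose (1.2163, 0.4177, -1.4812)
step 4: θ'=-2.4812 (R=1.0000) → pose (1.5988, 1.2969, -2.4812)

(1.5988, 1.2969, -2.4812)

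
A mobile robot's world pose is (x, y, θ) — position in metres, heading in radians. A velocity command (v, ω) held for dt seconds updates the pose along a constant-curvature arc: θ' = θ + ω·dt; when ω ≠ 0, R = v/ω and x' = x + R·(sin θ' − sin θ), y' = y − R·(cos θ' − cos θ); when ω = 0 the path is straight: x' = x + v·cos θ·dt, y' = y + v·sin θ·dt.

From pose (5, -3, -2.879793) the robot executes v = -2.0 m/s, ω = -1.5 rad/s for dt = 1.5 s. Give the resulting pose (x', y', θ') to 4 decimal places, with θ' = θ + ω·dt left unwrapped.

θ' = -2.8798 + -1.5·1.5 = -5.1298
R = v/ω = -2.0/-1.5 = 1.3333
x' = 5 + 1.3333·(sin -5.1298 − sin -2.8798) = 6.5640
y' = -3 − 1.3333·(cos -5.1298 − cos -2.8798) = -4.8284

(6.5640, -4.8284, -5.1298)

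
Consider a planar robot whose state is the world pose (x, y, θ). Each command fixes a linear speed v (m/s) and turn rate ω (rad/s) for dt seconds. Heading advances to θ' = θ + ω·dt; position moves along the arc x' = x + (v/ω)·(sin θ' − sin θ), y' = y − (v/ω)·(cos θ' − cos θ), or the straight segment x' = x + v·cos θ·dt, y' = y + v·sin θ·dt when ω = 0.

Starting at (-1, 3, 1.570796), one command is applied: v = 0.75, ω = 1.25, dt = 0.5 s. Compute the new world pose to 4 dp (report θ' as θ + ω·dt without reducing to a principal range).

θ' = 1.5708 + 1.25·0.5 = 2.1958
R = v/ω = 0.75/1.25 = 0.6000
x' = -1 + 0.6000·(sin 2.1958 − sin 1.5708) = -1.1134
y' = 3 − 0.6000·(cos 2.1958 − cos 1.5708) = 3.3511

(-1.1134, 3.3511, 2.1958)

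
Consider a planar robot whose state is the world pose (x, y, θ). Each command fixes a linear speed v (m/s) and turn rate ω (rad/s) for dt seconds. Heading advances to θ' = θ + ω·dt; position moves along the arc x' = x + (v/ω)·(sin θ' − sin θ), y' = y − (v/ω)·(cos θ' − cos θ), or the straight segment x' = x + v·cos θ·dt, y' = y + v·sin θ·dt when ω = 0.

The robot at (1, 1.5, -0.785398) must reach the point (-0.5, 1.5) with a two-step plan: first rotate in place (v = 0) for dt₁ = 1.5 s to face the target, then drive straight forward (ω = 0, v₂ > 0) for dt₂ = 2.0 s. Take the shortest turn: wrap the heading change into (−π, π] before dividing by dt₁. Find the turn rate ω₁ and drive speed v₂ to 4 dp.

heading to target = atan2(1.5−1.5, -0.5−1) = 3.1416
Δθ = wrap(3.1416 − -0.7854) = -2.3562; ω₁ = Δθ/dt₁ = -1.5708
distance = √((-0.5−1)² + (1.5−1.5)²) = 1.5000; v₂ = distance/dt₂ = 0.7500

ω₁ = -1.5708, v₂ = 0.7500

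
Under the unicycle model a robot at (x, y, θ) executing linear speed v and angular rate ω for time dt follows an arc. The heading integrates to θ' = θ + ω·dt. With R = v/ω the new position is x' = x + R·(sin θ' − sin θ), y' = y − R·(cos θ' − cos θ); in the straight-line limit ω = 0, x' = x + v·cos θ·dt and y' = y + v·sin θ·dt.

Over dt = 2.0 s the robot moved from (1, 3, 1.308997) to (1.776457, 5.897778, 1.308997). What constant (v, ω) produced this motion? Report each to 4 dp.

v = 1.5000, ω = 0.0000

Δθ = 1.308997 − 1.308997 = 0.000000
ω = Δθ/dt = 0.000000/2.0 = 0.0000
ω = 0 → v = (Δx·cos θ + Δy·sin θ)/dt = 1.5000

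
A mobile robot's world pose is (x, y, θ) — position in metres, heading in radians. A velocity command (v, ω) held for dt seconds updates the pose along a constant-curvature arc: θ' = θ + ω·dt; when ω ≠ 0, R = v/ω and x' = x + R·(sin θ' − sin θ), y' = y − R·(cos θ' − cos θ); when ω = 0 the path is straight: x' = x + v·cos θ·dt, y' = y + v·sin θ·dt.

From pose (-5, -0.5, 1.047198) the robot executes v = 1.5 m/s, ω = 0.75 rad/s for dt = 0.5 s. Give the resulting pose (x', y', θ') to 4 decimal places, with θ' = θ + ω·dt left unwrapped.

θ' = 1.0472 + 0.75·0.5 = 1.4222
R = v/ω = 1.5/0.75 = 2.0000
x' = -5 + 2.0000·(sin 1.4222 − sin 1.0472) = -4.7541
y' = -0.5 − 2.0000·(cos 1.4222 − cos 1.0472) = 0.2039

(-4.7541, 0.2039, 1.4222)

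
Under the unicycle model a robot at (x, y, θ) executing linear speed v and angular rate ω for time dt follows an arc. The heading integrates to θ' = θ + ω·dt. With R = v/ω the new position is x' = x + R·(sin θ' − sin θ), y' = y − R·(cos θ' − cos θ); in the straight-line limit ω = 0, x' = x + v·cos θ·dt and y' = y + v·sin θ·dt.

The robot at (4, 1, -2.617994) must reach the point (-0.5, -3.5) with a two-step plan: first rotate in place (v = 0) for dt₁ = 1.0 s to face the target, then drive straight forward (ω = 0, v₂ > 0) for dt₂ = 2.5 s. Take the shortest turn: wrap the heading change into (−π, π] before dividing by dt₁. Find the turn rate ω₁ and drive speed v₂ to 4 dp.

heading to target = atan2(-3.5−1, -0.5−4) = -2.3562
Δθ = wrap(-2.3562 − -2.6180) = 0.2618; ω₁ = Δθ/dt₁ = 0.2618
distance = √((-0.5−4)² + (-3.5−1)²) = 6.3640; v₂ = distance/dt₂ = 2.5456

ω₁ = 0.2618, v₂ = 2.5456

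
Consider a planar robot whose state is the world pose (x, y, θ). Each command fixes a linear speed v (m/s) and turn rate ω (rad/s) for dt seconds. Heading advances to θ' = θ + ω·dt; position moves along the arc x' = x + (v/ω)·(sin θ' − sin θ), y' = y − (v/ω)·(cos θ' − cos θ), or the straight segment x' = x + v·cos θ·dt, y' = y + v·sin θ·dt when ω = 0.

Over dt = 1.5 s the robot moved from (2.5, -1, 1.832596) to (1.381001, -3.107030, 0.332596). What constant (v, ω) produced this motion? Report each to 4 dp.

Δθ = 0.332596 − 1.832596 = -1.500000
ω = Δθ/dt = -1.500000/1.5 = -1.0000
R = −Δy/(cos θ' − cos θ) = 1.7500
v = R·ω = 1.7500·-1.0000 = -1.7500

v = -1.7500, ω = -1.0000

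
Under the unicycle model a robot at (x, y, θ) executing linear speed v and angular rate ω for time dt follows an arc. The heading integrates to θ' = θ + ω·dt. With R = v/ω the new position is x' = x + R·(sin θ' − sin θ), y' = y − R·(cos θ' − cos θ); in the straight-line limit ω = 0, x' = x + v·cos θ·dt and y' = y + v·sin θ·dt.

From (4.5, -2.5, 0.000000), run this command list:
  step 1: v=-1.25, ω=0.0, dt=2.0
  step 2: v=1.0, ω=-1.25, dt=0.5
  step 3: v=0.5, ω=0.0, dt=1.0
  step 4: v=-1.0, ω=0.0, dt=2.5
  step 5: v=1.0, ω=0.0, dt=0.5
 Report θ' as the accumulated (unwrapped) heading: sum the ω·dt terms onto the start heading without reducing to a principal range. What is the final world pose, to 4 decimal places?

step 1: θ'=0.0000 (straight) → pose (2.0000, -2.5000, 0.0000)
step 2: θ'=-0.6250 (R=-0.8000) → pose (2.4681, -2.6512, -0.6250)
step 3: θ'=-0.6250 (straight) → pose (2.8736, -2.9438, -0.6250)
step 4: θ'=-0.6250 (straight) → pose (0.8462, -1.4810, -0.6250)
step 5: θ'=-0.6250 (straight) → pose (1.2516, -1.7736, -0.6250)

(1.2516, -1.7736, -0.6250)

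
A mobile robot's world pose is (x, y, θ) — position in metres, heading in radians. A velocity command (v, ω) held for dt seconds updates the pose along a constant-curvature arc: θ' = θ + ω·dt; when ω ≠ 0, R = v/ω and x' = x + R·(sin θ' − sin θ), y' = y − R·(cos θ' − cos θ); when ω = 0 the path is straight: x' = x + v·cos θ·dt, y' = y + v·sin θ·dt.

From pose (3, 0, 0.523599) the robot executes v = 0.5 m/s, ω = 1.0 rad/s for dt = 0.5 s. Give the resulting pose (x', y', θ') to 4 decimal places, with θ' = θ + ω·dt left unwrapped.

θ' = 0.5236 + 1.0·0.5 = 1.0236
R = v/ω = 0.5/1.0 = 0.5000
x' = 3 + 0.5000·(sin 1.0236 − sin 0.5236) = 3.1770
y' = 0 − 0.5000·(cos 1.0236 − cos 0.5236) = 0.1729

(3.1770, 0.1729, 1.0236)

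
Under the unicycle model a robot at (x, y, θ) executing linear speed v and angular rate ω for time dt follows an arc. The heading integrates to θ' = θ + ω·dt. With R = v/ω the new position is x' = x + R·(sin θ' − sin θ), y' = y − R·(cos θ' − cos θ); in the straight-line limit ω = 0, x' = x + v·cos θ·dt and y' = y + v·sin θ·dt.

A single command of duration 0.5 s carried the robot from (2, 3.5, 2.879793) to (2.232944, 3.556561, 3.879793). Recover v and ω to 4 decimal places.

v = -0.5000, ω = 2.0000

Δθ = 3.879793 − 2.879793 = 1.000000
ω = Δθ/dt = 1.000000/0.5 = 2.0000
R = Δx/(sin θ' − sin θ) = -0.2500
v = R·ω = -0.2500·2.0000 = -0.5000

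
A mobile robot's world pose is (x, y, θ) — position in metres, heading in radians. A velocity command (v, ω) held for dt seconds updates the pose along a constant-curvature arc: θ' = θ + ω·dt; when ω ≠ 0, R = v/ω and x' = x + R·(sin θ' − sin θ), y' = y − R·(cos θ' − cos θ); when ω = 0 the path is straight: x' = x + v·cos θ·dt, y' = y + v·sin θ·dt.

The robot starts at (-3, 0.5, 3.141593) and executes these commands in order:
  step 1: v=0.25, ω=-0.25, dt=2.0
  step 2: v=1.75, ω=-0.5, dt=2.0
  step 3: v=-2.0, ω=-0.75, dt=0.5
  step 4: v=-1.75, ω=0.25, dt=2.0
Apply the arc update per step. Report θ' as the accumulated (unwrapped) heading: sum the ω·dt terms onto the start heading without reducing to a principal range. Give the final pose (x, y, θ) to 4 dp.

(-5.5961, -0.9996, 1.7666)

step 1: θ'=2.6416 (R=-1.0000) → pose (-3.4794, 0.6224, 2.6416)
step 2: θ'=1.6416 (R=-3.5000) → pose (-5.2927, 3.4464, 1.6416)
step 3: θ'=1.2666 (R=2.6667) → pose (-5.4084, 2.4590, 1.2666)
step 4: θ'=1.7666 (R=-7.0000) → pose (-5.5961, -0.9996, 1.7666)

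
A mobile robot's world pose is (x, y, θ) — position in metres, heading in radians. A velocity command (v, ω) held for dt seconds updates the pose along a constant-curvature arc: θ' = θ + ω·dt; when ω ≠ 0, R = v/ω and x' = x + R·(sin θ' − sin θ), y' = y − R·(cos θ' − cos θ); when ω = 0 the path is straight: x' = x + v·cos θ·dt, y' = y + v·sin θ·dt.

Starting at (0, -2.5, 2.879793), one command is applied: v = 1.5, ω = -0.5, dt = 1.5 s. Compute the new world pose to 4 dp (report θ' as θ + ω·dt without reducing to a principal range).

(-1.7669, -1.1932, 2.1298)

θ' = 2.8798 + -0.5·1.5 = 2.1298
R = v/ω = 1.5/-0.5 = -3.0000
x' = 0 + -3.0000·(sin 2.1298 − sin 2.8798) = -1.7669
y' = -2.5 − -3.0000·(cos 2.1298 − cos 2.8798) = -1.1932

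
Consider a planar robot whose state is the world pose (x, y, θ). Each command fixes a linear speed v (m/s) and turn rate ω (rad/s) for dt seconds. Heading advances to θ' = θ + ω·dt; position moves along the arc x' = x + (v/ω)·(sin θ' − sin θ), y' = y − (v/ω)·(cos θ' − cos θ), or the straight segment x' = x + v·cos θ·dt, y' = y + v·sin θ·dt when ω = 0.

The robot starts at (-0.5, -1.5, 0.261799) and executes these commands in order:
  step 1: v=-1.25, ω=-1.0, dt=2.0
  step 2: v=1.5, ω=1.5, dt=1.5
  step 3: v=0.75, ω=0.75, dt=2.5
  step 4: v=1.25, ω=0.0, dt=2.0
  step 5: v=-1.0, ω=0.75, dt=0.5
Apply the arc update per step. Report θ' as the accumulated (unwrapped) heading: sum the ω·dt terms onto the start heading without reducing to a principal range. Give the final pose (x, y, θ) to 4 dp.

(-1.7867, 1.9232, 2.7618)

step 1: θ'=-1.7382 (R=1.2500) → pose (-2.0560, -0.0843, -1.7382)
step 2: θ'=0.5118 (R=1.0000) → pose (-0.5803, -1.1228, 0.5118)
step 3: θ'=2.3868 (R=1.0000) → pose (-0.3849, 0.4775, 2.3868)
step 4: θ'=2.3868 (straight) → pose (-2.2059, 2.1903, 2.3868)
step 5: θ'=2.7618 (R=-1.3333) → pose (-1.7867, 1.9232, 2.7618)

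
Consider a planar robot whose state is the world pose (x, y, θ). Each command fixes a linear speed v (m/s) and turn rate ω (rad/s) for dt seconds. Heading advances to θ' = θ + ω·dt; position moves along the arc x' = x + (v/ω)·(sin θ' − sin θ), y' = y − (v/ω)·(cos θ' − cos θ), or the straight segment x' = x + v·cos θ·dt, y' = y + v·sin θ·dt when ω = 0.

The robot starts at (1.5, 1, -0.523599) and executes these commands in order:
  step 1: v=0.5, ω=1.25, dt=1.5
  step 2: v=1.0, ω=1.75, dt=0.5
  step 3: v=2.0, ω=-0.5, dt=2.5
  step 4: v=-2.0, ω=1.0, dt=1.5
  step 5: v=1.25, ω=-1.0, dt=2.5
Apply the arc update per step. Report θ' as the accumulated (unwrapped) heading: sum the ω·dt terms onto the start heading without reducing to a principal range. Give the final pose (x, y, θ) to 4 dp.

step 1: θ'=1.3514 (R=0.4000) → pose (2.0904, 1.2594, 1.3514)
step 2: θ'=2.2264 (R=0.5714) → pose (1.9856, 1.7321, 2.2264)
step 3: θ'=0.9764 (R=-4.0000) → pose (1.8424, 6.4107, 0.9764)
step 4: θ'=2.4764 (R=-2.0000) → pose (2.2650, 3.7171, 2.4764)
step 5: θ'=-0.0236 (R=-1.2500) → pose (3.0660, 5.9502, -0.0236)

(3.0660, 5.9502, -0.0236)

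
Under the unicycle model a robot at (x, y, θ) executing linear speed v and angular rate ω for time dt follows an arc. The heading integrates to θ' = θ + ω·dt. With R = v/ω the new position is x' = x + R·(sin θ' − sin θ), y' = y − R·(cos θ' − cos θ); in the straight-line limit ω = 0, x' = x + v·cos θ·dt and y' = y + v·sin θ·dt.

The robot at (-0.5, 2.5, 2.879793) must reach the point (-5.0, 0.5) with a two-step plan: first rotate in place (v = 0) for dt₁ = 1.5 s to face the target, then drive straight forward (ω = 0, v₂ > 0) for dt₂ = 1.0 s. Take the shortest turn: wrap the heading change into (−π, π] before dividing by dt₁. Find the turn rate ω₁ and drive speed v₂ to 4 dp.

ω₁ = 0.4533, v₂ = 4.9244

heading to target = atan2(0.5−2.5, -5−-0.5) = -2.7234
Δθ = wrap(-2.7234 − 2.8798) = 0.6800; ω₁ = Δθ/dt₁ = 0.4533
distance = √((-5−-0.5)² + (0.5−2.5)²) = 4.9244; v₂ = distance/dt₂ = 4.9244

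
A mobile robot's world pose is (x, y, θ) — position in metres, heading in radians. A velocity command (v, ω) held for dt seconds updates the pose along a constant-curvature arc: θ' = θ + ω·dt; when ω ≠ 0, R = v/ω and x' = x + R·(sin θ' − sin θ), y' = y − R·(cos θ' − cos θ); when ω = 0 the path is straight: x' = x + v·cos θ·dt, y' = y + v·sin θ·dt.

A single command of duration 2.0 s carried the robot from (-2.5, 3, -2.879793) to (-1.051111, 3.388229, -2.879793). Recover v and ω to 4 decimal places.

Δθ = -2.879793 − -2.879793 = 0.000000
ω = Δθ/dt = 0.000000/2.0 = 0.0000
ω = 0 → v = (Δx·cos θ + Δy·sin θ)/dt = -0.7500

v = -0.7500, ω = 0.0000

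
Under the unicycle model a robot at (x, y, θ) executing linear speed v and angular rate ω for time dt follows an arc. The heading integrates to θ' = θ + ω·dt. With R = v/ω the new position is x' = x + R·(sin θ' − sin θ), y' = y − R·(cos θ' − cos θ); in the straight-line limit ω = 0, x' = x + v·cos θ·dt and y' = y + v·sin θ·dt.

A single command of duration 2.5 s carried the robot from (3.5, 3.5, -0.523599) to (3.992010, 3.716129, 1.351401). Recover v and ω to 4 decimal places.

v = 0.2500, ω = 0.7500

Δθ = 1.351401 − -0.523599 = 1.875000
ω = Δθ/dt = 1.875000/2.5 = 0.7500
R = Δx/(sin θ' − sin θ) = 0.3333
v = R·ω = 0.3333·0.7500 = 0.2500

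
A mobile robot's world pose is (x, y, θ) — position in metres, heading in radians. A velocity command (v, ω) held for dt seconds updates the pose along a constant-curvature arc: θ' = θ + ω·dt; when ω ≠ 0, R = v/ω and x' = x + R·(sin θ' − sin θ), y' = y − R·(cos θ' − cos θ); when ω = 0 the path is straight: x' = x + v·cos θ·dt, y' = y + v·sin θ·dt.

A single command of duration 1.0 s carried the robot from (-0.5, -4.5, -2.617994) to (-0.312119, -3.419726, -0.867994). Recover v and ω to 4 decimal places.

Δθ = -0.867994 − -2.617994 = 1.750000
ω = Δθ/dt = 1.750000/1.0 = 1.7500
R = −Δy/(cos θ' − cos θ) = -0.7143
v = R·ω = -0.7143·1.7500 = -1.2500

v = -1.2500, ω = 1.7500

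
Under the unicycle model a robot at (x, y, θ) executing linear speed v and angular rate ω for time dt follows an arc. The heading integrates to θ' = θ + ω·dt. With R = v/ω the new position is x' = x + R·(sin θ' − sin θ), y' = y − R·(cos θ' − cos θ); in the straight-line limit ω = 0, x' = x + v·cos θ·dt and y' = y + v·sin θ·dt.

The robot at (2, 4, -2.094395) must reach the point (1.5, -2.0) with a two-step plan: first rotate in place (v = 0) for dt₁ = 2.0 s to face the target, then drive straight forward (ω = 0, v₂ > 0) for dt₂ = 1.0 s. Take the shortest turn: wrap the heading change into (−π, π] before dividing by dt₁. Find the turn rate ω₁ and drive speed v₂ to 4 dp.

heading to target = atan2(-2−4, 1.5−2) = -1.6539
Δθ = wrap(-1.6539 − -2.0944) = 0.4405; ω₁ = Δθ/dt₁ = 0.2202
distance = √((1.5−2)² + (-2−4)²) = 6.0208; v₂ = distance/dt₂ = 6.0208

ω₁ = 0.2202, v₂ = 6.0208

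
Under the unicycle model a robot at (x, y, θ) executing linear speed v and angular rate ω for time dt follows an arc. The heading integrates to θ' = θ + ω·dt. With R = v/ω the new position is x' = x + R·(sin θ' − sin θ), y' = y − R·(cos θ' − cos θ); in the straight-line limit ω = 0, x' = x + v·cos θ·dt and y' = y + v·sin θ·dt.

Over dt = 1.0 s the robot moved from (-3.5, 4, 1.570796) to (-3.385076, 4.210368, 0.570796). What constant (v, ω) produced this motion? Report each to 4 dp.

Δθ = 0.570796 − 1.570796 = -1.000000
ω = Δθ/dt = -1.000000/1.0 = -1.0000
R = −Δy/(cos θ' − cos θ) = -0.2500
v = R·ω = -0.2500·-1.0000 = 0.2500

v = 0.2500, ω = -1.0000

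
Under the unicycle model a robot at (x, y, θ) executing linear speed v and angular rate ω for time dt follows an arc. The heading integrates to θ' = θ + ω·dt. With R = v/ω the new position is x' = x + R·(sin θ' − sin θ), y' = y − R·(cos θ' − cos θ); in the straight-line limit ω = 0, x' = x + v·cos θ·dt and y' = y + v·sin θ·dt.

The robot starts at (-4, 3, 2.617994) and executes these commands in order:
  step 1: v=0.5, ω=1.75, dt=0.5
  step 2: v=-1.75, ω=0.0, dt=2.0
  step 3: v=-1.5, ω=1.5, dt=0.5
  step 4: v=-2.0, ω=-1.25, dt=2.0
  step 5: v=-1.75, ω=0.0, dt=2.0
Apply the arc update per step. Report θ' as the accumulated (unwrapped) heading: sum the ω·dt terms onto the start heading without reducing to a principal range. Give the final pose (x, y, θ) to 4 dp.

step 1: θ'=3.4930 (R=0.2857) → pose (-4.2412, 3.0208, 3.4930)
step 2: θ'=3.4930 (straight) → pose (-0.9551, 4.2256, 3.4930)
step 3: θ'=4.2430 (R=-1.0000) → pose (-0.4075, 4.7121, 4.2430)
step 4: θ'=1.7430 (R=1.6000) → pose (2.5958, 4.2625, 1.7430)
step 5: θ'=1.7430 (straight) → pose (3.1955, 0.8143, 1.7430)

(3.1955, 0.8143, 1.7430)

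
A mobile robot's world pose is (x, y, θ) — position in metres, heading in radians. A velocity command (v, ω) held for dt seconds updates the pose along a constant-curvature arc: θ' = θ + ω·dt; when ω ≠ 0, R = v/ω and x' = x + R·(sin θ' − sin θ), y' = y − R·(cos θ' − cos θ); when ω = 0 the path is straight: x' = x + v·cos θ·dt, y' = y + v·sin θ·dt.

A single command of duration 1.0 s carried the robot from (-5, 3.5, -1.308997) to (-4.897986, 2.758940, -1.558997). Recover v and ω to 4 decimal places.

Δθ = -1.558997 − -1.308997 = -0.250000
ω = Δθ/dt = -0.250000/1.0 = -0.2500
R = −Δy/(cos θ' − cos θ) = -3.0000
v = R·ω = -3.0000·-0.2500 = 0.7500

v = 0.7500, ω = -0.2500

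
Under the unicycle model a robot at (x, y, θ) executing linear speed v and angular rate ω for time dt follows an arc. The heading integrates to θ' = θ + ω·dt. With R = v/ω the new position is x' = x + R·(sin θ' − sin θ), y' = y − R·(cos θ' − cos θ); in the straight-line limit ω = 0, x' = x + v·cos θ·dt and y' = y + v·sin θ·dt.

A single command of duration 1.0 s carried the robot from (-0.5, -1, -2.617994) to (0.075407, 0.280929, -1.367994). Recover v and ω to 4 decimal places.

Δθ = -1.367994 − -2.617994 = 1.250000
ω = Δθ/dt = 1.250000/1.0 = 1.2500
R = −Δy/(cos θ' − cos θ) = -1.2000
v = R·ω = -1.2000·1.2500 = -1.5000

v = -1.5000, ω = 1.2500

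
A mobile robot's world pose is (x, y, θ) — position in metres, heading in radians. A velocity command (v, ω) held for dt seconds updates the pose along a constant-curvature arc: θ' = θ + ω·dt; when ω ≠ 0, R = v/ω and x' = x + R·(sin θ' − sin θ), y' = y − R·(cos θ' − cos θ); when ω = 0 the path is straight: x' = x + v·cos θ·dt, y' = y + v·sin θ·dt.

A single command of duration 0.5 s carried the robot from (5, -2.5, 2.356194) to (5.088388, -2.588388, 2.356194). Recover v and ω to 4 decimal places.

v = -0.2500, ω = 0.0000

Δθ = 2.356194 − 2.356194 = 0.000000
ω = Δθ/dt = 0.000000/0.5 = 0.0000
ω = 0 → v = (Δx·cos θ + Δy·sin θ)/dt = -0.2500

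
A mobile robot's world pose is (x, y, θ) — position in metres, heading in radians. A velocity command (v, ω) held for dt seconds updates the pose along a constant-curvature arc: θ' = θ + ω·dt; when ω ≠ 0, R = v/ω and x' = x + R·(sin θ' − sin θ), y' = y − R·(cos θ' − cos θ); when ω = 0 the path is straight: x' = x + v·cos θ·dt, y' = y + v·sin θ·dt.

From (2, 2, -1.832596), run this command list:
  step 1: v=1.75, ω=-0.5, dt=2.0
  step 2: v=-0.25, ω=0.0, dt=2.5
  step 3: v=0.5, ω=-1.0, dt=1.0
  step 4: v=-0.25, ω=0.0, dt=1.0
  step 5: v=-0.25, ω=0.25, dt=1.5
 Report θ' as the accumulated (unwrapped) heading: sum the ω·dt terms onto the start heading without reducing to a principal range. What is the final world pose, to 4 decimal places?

step 1: θ'=-2.8326 (R=-3.5000) → pose (-0.3164, -0.4284, -2.8326)
step 2: θ'=-2.8326 (straight) → pose (0.2790, -0.2383, -2.8326)
step 3: θ'=-3.8326 (R=-0.5000) → pose (-0.1917, -0.1473, -3.8326)
step 4: θ'=-3.8326 (straight) → pose (0.0010, -0.3066, -3.8326)
step 5: θ'=-3.4576 (R=-1.0000) → pose (0.3275, -0.4865, -3.4576)

(0.3275, -0.4865, -3.4576)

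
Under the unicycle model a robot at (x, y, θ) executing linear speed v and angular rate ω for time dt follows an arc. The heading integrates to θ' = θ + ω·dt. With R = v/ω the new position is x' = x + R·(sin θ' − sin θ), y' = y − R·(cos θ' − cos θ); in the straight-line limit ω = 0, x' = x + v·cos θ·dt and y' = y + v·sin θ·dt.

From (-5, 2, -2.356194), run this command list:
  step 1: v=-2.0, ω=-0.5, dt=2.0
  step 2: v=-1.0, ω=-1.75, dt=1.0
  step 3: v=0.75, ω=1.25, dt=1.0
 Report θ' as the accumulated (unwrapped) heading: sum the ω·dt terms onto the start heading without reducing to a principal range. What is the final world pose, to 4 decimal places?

step 1: θ'=-3.3562 (R=4.0000) → pose (-1.3197, 3.0798, -3.3562)
step 2: θ'=-5.1062 (R=0.5714) → pose (-0.9137, 2.3022, -5.1062)
step 3: θ'=-3.8562 (R=0.6000) → pose (-1.0746, 2.9857, -3.8562)

(-1.0746, 2.9857, -3.8562)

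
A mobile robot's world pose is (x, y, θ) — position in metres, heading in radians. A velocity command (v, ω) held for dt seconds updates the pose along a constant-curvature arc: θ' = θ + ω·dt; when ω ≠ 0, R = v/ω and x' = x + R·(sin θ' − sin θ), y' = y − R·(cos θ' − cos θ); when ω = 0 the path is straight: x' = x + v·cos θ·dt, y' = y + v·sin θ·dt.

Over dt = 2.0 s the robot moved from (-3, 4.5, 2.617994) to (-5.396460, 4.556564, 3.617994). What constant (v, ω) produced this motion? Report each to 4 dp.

Δθ = 3.617994 − 2.617994 = 1.000000
ω = Δθ/dt = 1.000000/2.0 = 0.5000
R = Δx/(sin θ' − sin θ) = 2.5000
v = R·ω = 2.5000·0.5000 = 1.2500

v = 1.2500, ω = 0.5000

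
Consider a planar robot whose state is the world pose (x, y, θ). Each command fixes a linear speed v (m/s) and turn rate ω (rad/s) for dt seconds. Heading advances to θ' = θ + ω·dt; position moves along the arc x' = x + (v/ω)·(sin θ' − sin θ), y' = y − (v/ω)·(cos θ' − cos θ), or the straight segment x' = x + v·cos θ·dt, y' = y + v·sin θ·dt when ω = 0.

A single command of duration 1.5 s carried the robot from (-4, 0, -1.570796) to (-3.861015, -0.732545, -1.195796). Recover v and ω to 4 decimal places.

v = 0.5000, ω = 0.2500

Δθ = -1.195796 − -1.570796 = 0.375000
ω = Δθ/dt = 0.375000/1.5 = 0.2500
R = −Δy/(cos θ' − cos θ) = 2.0000
v = R·ω = 2.0000·0.2500 = 0.5000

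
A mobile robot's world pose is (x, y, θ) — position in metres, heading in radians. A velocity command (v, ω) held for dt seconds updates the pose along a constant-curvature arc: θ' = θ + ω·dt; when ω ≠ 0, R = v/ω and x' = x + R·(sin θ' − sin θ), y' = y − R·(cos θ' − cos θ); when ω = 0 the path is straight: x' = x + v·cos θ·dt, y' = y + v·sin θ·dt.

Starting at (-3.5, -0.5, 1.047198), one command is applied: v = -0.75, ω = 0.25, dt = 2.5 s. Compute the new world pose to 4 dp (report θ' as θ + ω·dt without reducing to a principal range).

(-3.8865, -2.3037, 1.6722)

θ' = 1.0472 + 0.25·2.5 = 1.6722
R = v/ω = -0.75/0.25 = -3.0000
x' = -3.5 + -3.0000·(sin 1.6722 − sin 1.0472) = -3.8865
y' = -0.5 − -3.0000·(cos 1.6722 − cos 1.0472) = -2.3037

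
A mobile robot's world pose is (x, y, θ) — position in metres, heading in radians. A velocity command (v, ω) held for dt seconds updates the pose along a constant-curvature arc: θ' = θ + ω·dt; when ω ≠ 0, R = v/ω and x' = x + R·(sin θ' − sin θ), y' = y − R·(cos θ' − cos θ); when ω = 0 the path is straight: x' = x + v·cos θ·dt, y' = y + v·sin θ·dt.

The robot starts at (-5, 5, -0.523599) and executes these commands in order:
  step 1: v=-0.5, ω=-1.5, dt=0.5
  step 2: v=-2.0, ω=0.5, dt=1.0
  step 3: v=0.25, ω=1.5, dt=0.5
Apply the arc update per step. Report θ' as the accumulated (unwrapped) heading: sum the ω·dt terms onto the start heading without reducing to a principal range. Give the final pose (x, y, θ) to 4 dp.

(-6.0693, 6.8339, -0.0236)

step 1: θ'=-1.2736 (R=0.3333) → pose (-5.1521, 5.1911, -1.2736)
step 2: θ'=-0.7736 (R=-4.0000) → pose (-6.1818, 6.8813, -0.7736)
step 3: θ'=-0.0236 (R=0.1667) → pose (-6.0693, 6.8339, -0.0236)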